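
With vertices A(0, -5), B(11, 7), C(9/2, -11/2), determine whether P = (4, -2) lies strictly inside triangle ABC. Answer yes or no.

yes

Barycentric coordinates of P: (58/119, 31/119, 30/119).
The three coordinates are positive, positive, positive; a point is interior exactly when all three are positive.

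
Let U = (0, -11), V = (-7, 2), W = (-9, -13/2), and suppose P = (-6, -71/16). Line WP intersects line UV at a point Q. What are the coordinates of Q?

(-21/5, -16/5)

Barycentric coordinates of P with respect to UVW: (1/4, 3/8, 3/8).
On side UV the W-coordinate is zero; dropping P's W-weight 3/8 and renormalizing the remaining 1/4 : 3/8 gives weights 2/5, 3/5 on U, V.
Q = (2/5)·(0, -11) + (3/5)·(-7, 2) = (-21/5, -16/5).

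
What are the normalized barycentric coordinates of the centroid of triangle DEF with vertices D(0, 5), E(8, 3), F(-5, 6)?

(1/3, 1/3, 1/3)

The centroid is the average of the vertices, so each weight is 1/3.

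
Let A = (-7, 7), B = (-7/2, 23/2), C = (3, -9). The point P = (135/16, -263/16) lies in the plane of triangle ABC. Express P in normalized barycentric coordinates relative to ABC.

Signed area of the reference triangle: [ABC] = ½·((-7)·(23/2−(-9)) + (-7/2)·(-9−7) + 3·(7−(23/2))) = ½·(-287/2 + 56 − 27/2) = -101/2.
[PBC] = ½·((135/16)·(23/2−(-9)) + (-7/2)·(-9−(-263/16)) + 3·(-263/16−(23/2))) = ½·(5535/32 − 833/32 − 1341/16) = 505/16, so the A-coordinate is (505/16)/(-101/2) = -5/8.
[APC] = ½·((-7)·(-263/16−(-9)) + (135/16)·(-9−7) + 3·(7−(-263/16))) = ½·(833/16 − 135 + 1125/16) = -101/16, so the B-coordinate is 1/8.
[ABP] = ½·((-7)·(23/2−(-263/16)) + (-7/2)·(-263/16−7) + (135/16)·(7−(23/2))) = ½·(-3129/16 + 2625/32 − 1215/32) = -303/4, so the C-coordinate is 3/2.

(-5/8, 1/8, 3/2)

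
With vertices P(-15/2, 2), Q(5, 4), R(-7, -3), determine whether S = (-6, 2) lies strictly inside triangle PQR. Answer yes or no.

Barycentric coordinates of S: (106/127, 15/127, 6/127).
The three coordinates are positive, positive, positive; a point is interior exactly when all three are positive.

yes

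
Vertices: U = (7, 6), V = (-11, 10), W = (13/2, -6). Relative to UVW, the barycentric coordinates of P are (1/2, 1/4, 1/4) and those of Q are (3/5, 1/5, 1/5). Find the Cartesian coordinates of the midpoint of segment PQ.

(227/80, 21/5)

Barycentric coordinates of the midpoint are the average: (11/20, 9/40, 9/40).
Converting: (11/20)·U + (9/40)·V + (9/40)·W = (227/80, 21/5).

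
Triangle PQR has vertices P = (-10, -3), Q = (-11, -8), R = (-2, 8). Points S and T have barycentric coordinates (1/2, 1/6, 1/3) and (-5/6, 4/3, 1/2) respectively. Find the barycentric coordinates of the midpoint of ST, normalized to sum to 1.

(-1/6, 3/4, 5/12)

Since both coordinate triples sum to 1, the midpoint's barycentrics are the componentwise average.
(1/2+-5/6)/2 = -1/6; similarly 3/4 and 5/12.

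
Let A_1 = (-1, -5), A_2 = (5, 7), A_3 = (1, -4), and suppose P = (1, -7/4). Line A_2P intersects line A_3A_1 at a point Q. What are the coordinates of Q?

(-1/3, -14/3)

Barycentric coordinates of P with respect to A_1A_2A_3: (1/2, 1/4, 1/4).
On side A_3A_1 the A_2-coordinate is zero; dropping P's A_2-weight 1/4 and renormalizing the remaining 1/4 : 1/2 gives weights 1/3, 2/3 on A_3, A_1.
Q = (1/3)·(1, -4) + (2/3)·(-1, -5) = (-1/3, -14/3).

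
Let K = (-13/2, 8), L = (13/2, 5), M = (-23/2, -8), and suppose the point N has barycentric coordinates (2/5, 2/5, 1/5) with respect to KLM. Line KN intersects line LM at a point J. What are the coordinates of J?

(1/2, 2/3)

Line KN meets LM where the K-coordinate vanishes; zeroing N's K-weight and renormalizing leaves L, M-weights 2/5 : 1/5 → (2/3, 1/3).
So J = (2/3)·L + (1/3)·M = (1/2, 2/3).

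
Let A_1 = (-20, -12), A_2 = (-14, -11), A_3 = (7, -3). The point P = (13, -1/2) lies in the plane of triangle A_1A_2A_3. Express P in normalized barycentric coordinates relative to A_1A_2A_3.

(1/6, -1/2, 4/3)

Signed area of the reference triangle: [A_1A_2A_3] = ½·((-20)·(-11−(-3)) + (-14)·(-3−(-12)) + 7·(-12−(-11))) = ½·(160 − 126 − 7) = 27/2.
[PA_2A_3] = ½·(13·(-11−(-3)) + (-14)·(-3−(-1/2)) + 7·(-1/2−(-11))) = ½·(-104 + 35 + 147/2) = 9/4, so the A_1-coordinate is (9/4)/(27/2) = 1/6.
[A_1PA_3] = ½·((-20)·(-1/2−(-3)) + 13·(-3−(-12)) + 7·(-12−(-1/2))) = ½·(-50 + 117 − 161/2) = -27/4, so the A_2-coordinate is -1/2.
[A_1A_2P] = ½·((-20)·(-11−(-1/2)) + (-14)·(-1/2−(-12)) + 13·(-12−(-11))) = ½·(210 − 161 − 13) = 18, so the A_3-coordinate is 4/3.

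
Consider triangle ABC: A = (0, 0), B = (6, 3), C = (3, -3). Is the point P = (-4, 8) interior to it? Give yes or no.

Barycentric coordinates of P: (25/9, 4/9, -20/9).
The three coordinates are positive, positive, negative; a point is interior exactly when all three are positive.

no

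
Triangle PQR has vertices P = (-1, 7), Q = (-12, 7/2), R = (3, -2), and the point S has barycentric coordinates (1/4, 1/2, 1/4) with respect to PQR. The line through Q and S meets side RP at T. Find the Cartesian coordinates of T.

Line QS meets RP where the Q-coordinate vanishes; zeroing S's Q-weight and renormalizing leaves R, P-weights 1/4 : 1/4 → (1/2, 1/2).
So T = (1/2)·R + (1/2)·P = (1, 5/2).

(1, 5/2)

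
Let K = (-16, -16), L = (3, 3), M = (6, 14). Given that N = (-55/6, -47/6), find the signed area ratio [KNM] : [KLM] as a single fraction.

1/6

[KLM] = ½·((-16)·(3−14) + 3·(14−(-16)) + 6·(-16−3)) = ½·(176 + 90 − 114) = 76.
[KNM] = ½·((-16)·(-47/6−14) + (-55/6)·(14−(-16)) + 6·(-16−(-47/6))) = ½·(1048/3 − 275 − 49) = 38/3, so the ratio is (38/3)/76 = 1/6.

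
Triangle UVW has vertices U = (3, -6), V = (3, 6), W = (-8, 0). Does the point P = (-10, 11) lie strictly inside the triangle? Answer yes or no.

no

Barycentric coordinates of P: (-133/132, 109/132, 13/11).
The three coordinates are negative, positive, positive; a point is interior exactly when all three are positive.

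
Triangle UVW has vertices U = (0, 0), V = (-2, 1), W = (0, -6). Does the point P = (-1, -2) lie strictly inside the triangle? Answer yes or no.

yes

Barycentric coordinates of P: (1/12, 1/2, 5/12).
The three coordinates are positive, positive, positive; a point is interior exactly when all three are positive.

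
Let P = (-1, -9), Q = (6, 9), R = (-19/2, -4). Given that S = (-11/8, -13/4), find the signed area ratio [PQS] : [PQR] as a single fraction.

1/4

[PQR] = ½·((-1)·(9−(-4)) + 6·(-4−(-9)) + (-19/2)·(-9−9)) = ½·(-13 + 30 + 171) = 94.
[PQS] = ½·((-1)·(9−(-13/4)) + 6·(-13/4−(-9)) + (-11/8)·(-9−9)) = ½·(-49/4 + 69/2 + 99/4) = 47/2, so the ratio is (47/2)/94 = 1/4.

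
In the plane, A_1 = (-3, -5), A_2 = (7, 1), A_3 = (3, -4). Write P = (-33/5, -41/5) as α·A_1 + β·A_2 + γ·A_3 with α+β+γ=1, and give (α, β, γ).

(6/5, -3/5, 2/5)

Signed area of the reference triangle: [A_1A_2A_3] = ½·((-3)·(1−(-4)) + 7·(-4−(-5)) + 3·(-5−1)) = ½·(-15 + 7 − 18) = -13.
[PA_2A_3] = ½·((-33/5)·(1−(-4)) + 7·(-4−(-41/5)) + 3·(-41/5−1)) = ½·(-33 + 147/5 − 138/5) = -78/5, so the A_1-coordinate is (-78/5)/(-13) = 6/5.
[A_1PA_3] = ½·((-3)·(-41/5−(-4)) + (-33/5)·(-4−(-5)) + 3·(-5−(-41/5))) = ½·(63/5 − 33/5 + 48/5) = 39/5, so the A_2-coordinate is -3/5.
[A_1A_2P] = ½·((-3)·(1−(-41/5)) + 7·(-41/5−(-5)) + (-33/5)·(-5−1)) = ½·(-138/5 − 112/5 + 198/5) = -26/5, so the A_3-coordinate is 2/5.
Check: 6/5 − 3/5 + 2/5 = 1.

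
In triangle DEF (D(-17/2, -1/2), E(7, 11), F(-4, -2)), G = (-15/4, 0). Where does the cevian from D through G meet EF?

(-13/6, 1/6)

Barycentric coordinates of G with respect to DEF: (1/4, 1/8, 5/8).
On side EF the D-coordinate is zero; dropping G's D-weight 1/4 and renormalizing the remaining 1/8 : 5/8 gives weights 1/6, 5/6 on E, F.
H = (1/6)·(7, 11) + (5/6)·(-4, -2) = (-13/6, 1/6).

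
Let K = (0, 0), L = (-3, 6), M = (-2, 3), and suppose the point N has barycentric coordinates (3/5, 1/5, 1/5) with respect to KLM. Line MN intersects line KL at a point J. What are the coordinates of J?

(-3/4, 3/2)

Line MN meets KL where the M-coordinate vanishes; zeroing N's M-weight and renormalizing leaves K, L-weights 3/5 : 1/5 → (3/4, 1/4).
So J = (3/4)·K + (1/4)·L = (-3/4, 3/2).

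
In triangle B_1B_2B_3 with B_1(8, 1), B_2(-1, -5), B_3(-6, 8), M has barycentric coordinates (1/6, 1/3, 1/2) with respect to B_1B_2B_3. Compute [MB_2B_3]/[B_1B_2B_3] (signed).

1/6

The signed ratio [MB_2B_3]/[B_1B_2B_3] equals the barycentric coordinate of M at vertex B_1, which is 1/6.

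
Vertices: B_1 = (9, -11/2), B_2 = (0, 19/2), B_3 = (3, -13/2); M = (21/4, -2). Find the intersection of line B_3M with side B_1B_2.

(6, -1/2)

Barycentric coordinates of M with respect to B_1B_2B_3: (1/2, 1/4, 1/4).
On side B_1B_2 the B_3-coordinate is zero; dropping M's B_3-weight 1/4 and renormalizing the remaining 1/2 : 1/4 gives weights 2/3, 1/3 on B_1, B_2.
N = (2/3)·(9, -11/2) + (1/3)·(0, 19/2) = (6, -1/2).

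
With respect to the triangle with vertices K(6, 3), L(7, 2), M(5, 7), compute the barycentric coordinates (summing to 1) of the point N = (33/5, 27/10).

(1/5, 7/10, 1/10)

Signed area of the reference triangle: [KLM] = ½·(6·(2−7) + 7·(7−3) + 5·(3−2)) = ½·(-30 + 28 + 5) = 3/2.
[NLM] = ½·((33/5)·(2−7) + 7·(7−(27/10)) + 5·(27/10−2)) = ½·(-33 + 301/10 + 7/2) = 3/10, so the K-coordinate is (3/10)/(3/2) = 1/5.
[KNM] = ½·(6·(27/10−7) + (33/5)·(7−3) + 5·(3−(27/10))) = ½·(-129/5 + 132/5 + 3/2) = 21/20, so the L-coordinate is 7/10.
[KLN] = ½·(6·(2−(27/10)) + 7·(27/10−3) + (33/5)·(3−2)) = ½·(-21/5 − 21/10 + 33/5) = 3/20, so the M-coordinate is 1/10.
Check: 1/5 + 7/10 + 1/10 = 1.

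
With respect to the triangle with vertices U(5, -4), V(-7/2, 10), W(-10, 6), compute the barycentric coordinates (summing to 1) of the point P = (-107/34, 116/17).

Signed area of the reference triangle: [UVW] = ½·(5·(10−6) + (-7/2)·(6−(-4)) + (-10)·(-4−10)) = ½·(20 − 35 + 140) = 125/2.
[PVW] = ½·((-107/34)·(10−6) + (-7/2)·(6−(116/17)) + (-10)·(116/17−10)) = ½·(-214/17 + 49/17 + 540/17) = 375/34, so the U-coordinate is (375/34)/(125/2) = 3/17.
[UPW] = ½·(5·(116/17−6) + (-107/34)·(6−(-4)) + (-10)·(-4−(116/17))) = ½·(70/17 − 535/17 + 1840/17) = 1375/34, so the V-coordinate is 11/17.
[UVP] = ½·(5·(10−(116/17)) + (-7/2)·(116/17−(-4)) + (-107/34)·(-4−10)) = ½·(270/17 − 644/17 + 749/17) = 375/34, so the W-coordinate is 3/17.
Check: 3/17 + 11/17 + 3/17 = 1.

(3/17, 11/17, 3/17)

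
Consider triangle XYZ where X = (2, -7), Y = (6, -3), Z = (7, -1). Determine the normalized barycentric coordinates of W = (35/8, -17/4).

(1/2, 1/8, 3/8)

Signed area of the reference triangle: [XYZ] = ½·(2·(-3−(-1)) + 6·(-1−(-7)) + 7·(-7−(-3))) = ½·(-4 + 36 − 28) = 2.
[WYZ] = ½·((35/8)·(-3−(-1)) + 6·(-1−(-17/4)) + 7·(-17/4−(-3))) = ½·(-35/4 + 39/2 − 35/4) = 1, so the X-coordinate is 1/2 = 1/2.
[XWZ] = ½·(2·(-17/4−(-1)) + (35/8)·(-1−(-7)) + 7·(-7−(-17/4))) = ½·(-13/2 + 105/4 − 77/4) = 1/4, so the Y-coordinate is 1/8.
[XYW] = ½·(2·(-3−(-17/4)) + 6·(-17/4−(-7)) + (35/8)·(-7−(-3))) = ½·(5/2 + 33/2 − 35/2) = 3/4, so the Z-coordinate is 3/8.
Check: 1/2 + 1/8 + 3/8 = 1.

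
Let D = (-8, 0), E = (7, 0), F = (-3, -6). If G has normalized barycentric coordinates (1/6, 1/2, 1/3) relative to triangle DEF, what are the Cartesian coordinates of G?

(7/6, -2)

G = (1/6)·D + (1/2)·E + (1/3)·F.
x-coordinate: (1/6)·(-8) + (1/2)·7 + (1/3)·(-3) = 7/6.
y-coordinate: (1/6)·0 + (1/2)·0 + (1/3)·(-6) = -2.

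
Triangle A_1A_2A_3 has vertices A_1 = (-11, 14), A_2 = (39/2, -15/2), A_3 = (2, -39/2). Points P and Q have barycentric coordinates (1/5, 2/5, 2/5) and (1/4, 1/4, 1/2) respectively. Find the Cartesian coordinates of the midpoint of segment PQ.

(381/80, -129/16)

Barycentric coordinates of the midpoint are the average: (9/40, 13/40, 9/20).
Converting: (9/40)·A_1 + (13/40)·A_2 + (9/20)·A_3 = (381/80, -129/16).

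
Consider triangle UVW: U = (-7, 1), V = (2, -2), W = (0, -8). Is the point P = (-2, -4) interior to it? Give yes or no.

Barycentric coordinates of P: (1/3, 1/6, 1/2).
The three coordinates are positive, positive, positive; a point is interior exactly when all three are positive.

yes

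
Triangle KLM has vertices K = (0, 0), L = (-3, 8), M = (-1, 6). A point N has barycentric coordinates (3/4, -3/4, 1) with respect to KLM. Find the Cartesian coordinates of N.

N = (3/4)·K + (-3/4)·L + 1·M.
x-coordinate: (3/4)·0 + (-3/4)·(-3) + 1·(-1) = 5/4.
y-coordinate: (3/4)·0 + (-3/4)·8 + 1·6 = 0.

(5/4, 0)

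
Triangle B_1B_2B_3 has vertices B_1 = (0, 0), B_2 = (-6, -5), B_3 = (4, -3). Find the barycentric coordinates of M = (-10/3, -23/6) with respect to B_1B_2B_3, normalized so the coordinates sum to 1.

Signed area of the reference triangle: [B_1B_2B_3] = ½·(0·(-5−(-3)) + (-6)·(-3−0) + 4·(0−(-5))) = ½·(0 + 18 + 20) = 19.
[MB_2B_3] = ½·((-10/3)·(-5−(-3)) + (-6)·(-3−(-23/6)) + 4·(-23/6−(-5))) = ½·(20/3 − 5 + 14/3) = 19/6, so the B_1-coordinate is (19/6)/19 = 1/6.
[B_1MB_3] = ½·(0·(-23/6−(-3)) + (-10/3)·(-3−0) + 4·(0−(-23/6))) = ½·(0 + 10 + 46/3) = 38/3, so the B_2-coordinate is 2/3.
[B_1B_2M] = ½·(0·(-5−(-23/6)) + (-6)·(-23/6−0) + (-10/3)·(0−(-5))) = ½·(0 + 23 − 50/3) = 19/6, so the B_3-coordinate is 1/6.

(1/6, 2/3, 1/6)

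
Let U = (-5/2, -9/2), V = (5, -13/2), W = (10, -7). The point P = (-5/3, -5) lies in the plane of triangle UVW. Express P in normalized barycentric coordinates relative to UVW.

(2/3, 2/3, -1/3)

Signed area of the reference triangle: [UVW] = ½·((-5/2)·(-13/2−(-7)) + 5·(-7−(-9/2)) + 10·(-9/2−(-13/2))) = ½·(-5/4 − 25/2 + 20) = 25/8.
[PVW] = ½·((-5/3)·(-13/2−(-7)) + 5·(-7−(-5)) + 10·(-5−(-13/2))) = ½·(-5/6 − 10 + 15) = 25/12, so the U-coordinate is (25/12)/(25/8) = 2/3.
[UPW] = ½·((-5/2)·(-5−(-7)) + (-5/3)·(-7−(-9/2)) + 10·(-9/2−(-5))) = ½·(-5 + 25/6 + 5) = 25/12, so the V-coordinate is 2/3.
[UVP] = ½·((-5/2)·(-13/2−(-5)) + 5·(-5−(-9/2)) + (-5/3)·(-9/2−(-13/2))) = ½·(15/4 − 5/2 − 10/3) = -25/24, so the W-coordinate is -1/3.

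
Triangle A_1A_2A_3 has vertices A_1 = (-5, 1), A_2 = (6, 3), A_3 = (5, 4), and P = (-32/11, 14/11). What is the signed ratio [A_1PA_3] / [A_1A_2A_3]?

[A_1A_2A_3] = ½·((-5)·(3−4) + 6·(4−1) + 5·(1−3)) = ½·(5 + 18 − 10) = 13/2.
[A_1PA_3] = ½·((-5)·(14/11−4) + (-32/11)·(4−1) + 5·(1−(14/11))) = ½·(150/11 − 96/11 − 15/11) = 39/22, so the ratio is (39/22)/(13/2) = 3/11.

3/11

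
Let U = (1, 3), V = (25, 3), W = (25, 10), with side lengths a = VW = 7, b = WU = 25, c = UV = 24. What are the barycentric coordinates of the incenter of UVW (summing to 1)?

(1/8, 25/56, 3/7)

The incenter has barycentric coordinates proportional to the opposite side lengths: (7 : 25 : 24).
Normalizing by 7+25+24 = 56 gives (1/8, 25/56, 3/7).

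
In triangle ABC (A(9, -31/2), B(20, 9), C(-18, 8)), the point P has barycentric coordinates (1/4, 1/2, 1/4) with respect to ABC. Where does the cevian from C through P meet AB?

Line CP meets AB where the C-coordinate vanishes; zeroing P's C-weight and renormalizing leaves A, B-weights 1/4 : 1/2 → (1/3, 2/3).
So Q = (1/3)·A + (2/3)·B = (49/3, 5/6).

(49/3, 5/6)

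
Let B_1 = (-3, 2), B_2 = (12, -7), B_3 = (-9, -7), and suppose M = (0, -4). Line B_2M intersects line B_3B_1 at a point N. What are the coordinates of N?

Barycentric coordinates of M with respect to B_1B_2B_3: (1/3, 1/3, 1/3).
On side B_3B_1 the B_2-coordinate is zero; dropping M's B_2-weight 1/3 and renormalizing the remaining 1/3 : 1/3 gives weights 1/2, 1/2 on B_3, B_1.
N = (1/2)·(-9, -7) + (1/2)·(-3, 2) = (-6, -5/2).

(-6, -5/2)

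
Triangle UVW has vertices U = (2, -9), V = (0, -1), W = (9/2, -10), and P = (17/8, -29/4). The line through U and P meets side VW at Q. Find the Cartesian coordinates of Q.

Barycentric coordinates of P with respect to UVW: (1/2, 1/4, 1/4).
On side VW the U-coordinate is zero; dropping P's U-weight 1/2 and renormalizing the remaining 1/4 : 1/4 gives weights 1/2, 1/2 on V, W.
Q = (1/2)·(0, -1) + (1/2)·(9/2, -10) = (9/4, -11/2).

(9/4, -11/2)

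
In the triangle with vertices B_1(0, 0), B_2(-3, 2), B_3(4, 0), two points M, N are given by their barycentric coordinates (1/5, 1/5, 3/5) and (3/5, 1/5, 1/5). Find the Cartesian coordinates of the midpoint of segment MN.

(1, 2/5)

Barycentric coordinates of the midpoint are the average: (2/5, 1/5, 2/5).
Converting: (2/5)·B_1 + (1/5)·B_2 + (2/5)·B_3 = (1, 2/5).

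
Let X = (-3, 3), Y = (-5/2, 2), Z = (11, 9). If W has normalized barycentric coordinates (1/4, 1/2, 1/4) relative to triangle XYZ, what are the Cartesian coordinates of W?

W = (1/4)·X + (1/2)·Y + (1/4)·Z.
x-coordinate: (1/4)·(-3) + (1/2)·(-5/2) + (1/4)·11 = 3/4.
y-coordinate: (1/4)·3 + (1/2)·2 + (1/4)·9 = 4.

(3/4, 4)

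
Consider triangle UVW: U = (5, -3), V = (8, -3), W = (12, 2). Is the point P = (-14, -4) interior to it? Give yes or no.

no

Barycentric coordinates of P: (106/15, -88/15, -1/5).
The three coordinates are positive, negative, negative; a point is interior exactly when all three are positive.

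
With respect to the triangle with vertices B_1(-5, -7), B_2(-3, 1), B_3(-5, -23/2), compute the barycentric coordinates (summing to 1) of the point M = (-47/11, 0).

(17/11, 4/11, -10/11)

Signed area of the reference triangle: [B_1B_2B_3] = ½·((-5)·(1−(-23/2)) + (-3)·(-23/2−(-7)) + (-5)·(-7−1)) = ½·(-125/2 + 27/2 + 40) = -9/2.
[MB_2B_3] = ½·((-47/11)·(1−(-23/2)) + (-3)·(-23/2−0) + (-5)·(0−1)) = ½·(-1175/22 + 69/2 + 5) = -153/22, so the B_1-coordinate is (-153/22)/(-9/2) = 17/11.
[B_1MB_3] = ½·((-5)·(0−(-23/2)) + (-47/11)·(-23/2−(-7)) + (-5)·(-7−0)) = ½·(-115/2 + 423/22 + 35) = -18/11, so the B_2-coordinate is 4/11.
[B_1B_2M] = ½·((-5)·(1−0) + (-3)·(0−(-7)) + (-47/11)·(-7−1)) = ½·(-5 − 21 + 376/11) = 45/11, so the B_3-coordinate is -10/11.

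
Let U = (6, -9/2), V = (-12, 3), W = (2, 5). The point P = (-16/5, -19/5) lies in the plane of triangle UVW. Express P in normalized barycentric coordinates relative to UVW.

(4/5, 3/5, -2/5)

Signed area of the reference triangle: [UVW] = ½·(6·(3−5) + (-12)·(5−(-9/2)) + 2·(-9/2−3)) = ½·(-12 − 114 − 15) = -141/2.
[PVW] = ½·((-16/5)·(3−5) + (-12)·(5−(-19/5)) + 2·(-19/5−3)) = ½·(32/5 − 528/5 − 68/5) = -282/5, so the U-coordinate is (-282/5)/(-141/2) = 4/5.
[UPW] = ½·(6·(-19/5−5) + (-16/5)·(5−(-9/2)) + 2·(-9/2−(-19/5))) = ½·(-264/5 − 152/5 − 7/5) = -423/10, so the V-coordinate is 3/5.
[UVP] = ½·(6·(3−(-19/5)) + (-12)·(-19/5−(-9/2)) + (-16/5)·(-9/2−3)) = ½·(204/5 − 42/5 + 24) = 141/5, so the W-coordinate is -2/5.
Check: 4/5 + 3/5 − 2/5 = 1.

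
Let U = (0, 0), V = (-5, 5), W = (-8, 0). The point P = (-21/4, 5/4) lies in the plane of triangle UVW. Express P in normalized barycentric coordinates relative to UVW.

Signed area of the reference triangle: [UVW] = ½·(0·(5−0) + (-5)·(0−0) + (-8)·(0−5)) = ½·(0 + 0 + 40) = 20.
[PVW] = ½·((-21/4)·(5−0) + (-5)·(0−(5/4)) + (-8)·(5/4−5)) = ½·(-105/4 + 25/4 + 30) = 5, so the U-coordinate is 5/20 = 1/4.
[UPW] = ½·(0·(5/4−0) + (-21/4)·(0−0) + (-8)·(0−(5/4))) = ½·(0 + 0 + 10) = 5, so the V-coordinate is 1/4.
[UVP] = ½·(0·(5−(5/4)) + (-5)·(5/4−0) + (-21/4)·(0−5)) = ½·(0 − 25/4 + 105/4) = 10, so the W-coordinate is 1/2.

(1/4, 1/4, 1/2)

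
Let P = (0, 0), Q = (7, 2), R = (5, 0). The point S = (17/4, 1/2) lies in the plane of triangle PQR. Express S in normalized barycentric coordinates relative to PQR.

Signed area of the reference triangle: [PQR] = ½·(0·(2−0) + 7·(0−0) + 5·(0−2)) = ½·(0 + 0 − 10) = -5.
[SQR] = ½·((17/4)·(2−0) + 7·(0−(1/2)) + 5·(1/2−2)) = ½·(17/2 − 7/2 − 15/2) = -5/4, so the P-coordinate is (-5/4)/(-5) = 1/4.
[PSR] = ½·(0·(1/2−0) + (17/4)·(0−0) + 5·(0−(1/2))) = ½·(0 + 0 − 5/2) = -5/4, so the Q-coordinate is 1/4.
[PQS] = ½·(0·(2−(1/2)) + 7·(1/2−0) + (17/4)·(0−2)) = ½·(0 + 7/2 − 17/2) = -5/2, so the R-coordinate is 1/2.

(1/4, 1/4, 1/2)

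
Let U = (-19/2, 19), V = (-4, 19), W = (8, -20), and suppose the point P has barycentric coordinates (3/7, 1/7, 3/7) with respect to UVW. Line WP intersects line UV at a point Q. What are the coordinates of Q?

Line WP meets UV where the W-coordinate vanishes; zeroing P's W-weight and renormalizing leaves U, V-weights 3/7 : 1/7 → (3/4, 1/4).
So Q = (3/4)·U + (1/4)·V = (-65/8, 19).

(-65/8, 19)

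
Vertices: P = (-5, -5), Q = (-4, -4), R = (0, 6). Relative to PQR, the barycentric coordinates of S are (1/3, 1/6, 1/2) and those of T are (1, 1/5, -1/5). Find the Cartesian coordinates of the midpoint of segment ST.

(-61/15, -19/6)

Barycentric coordinates of the midpoint are the average: (2/3, 11/60, 3/20).
Converting: (2/3)·P + (11/60)·Q + (3/20)·R = (-61/15, -19/6).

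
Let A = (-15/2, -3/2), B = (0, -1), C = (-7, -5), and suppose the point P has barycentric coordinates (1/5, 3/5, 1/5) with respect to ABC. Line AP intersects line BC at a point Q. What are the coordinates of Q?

(-7/4, -2)

Line AP meets BC where the A-coordinate vanishes; zeroing P's A-weight and renormalizing leaves B, C-weights 3/5 : 1/5 → (3/4, 1/4).
So Q = (3/4)·B + (1/4)·C = (-7/4, -2).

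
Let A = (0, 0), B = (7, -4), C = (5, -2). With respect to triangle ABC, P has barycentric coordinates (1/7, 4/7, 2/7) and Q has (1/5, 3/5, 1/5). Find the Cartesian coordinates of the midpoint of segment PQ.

Barycentric coordinates of the midpoint are the average: (6/35, 41/70, 17/70).
Converting: (6/35)·A + (41/70)·B + (17/70)·C = (186/35, -99/35).

(186/35, -99/35)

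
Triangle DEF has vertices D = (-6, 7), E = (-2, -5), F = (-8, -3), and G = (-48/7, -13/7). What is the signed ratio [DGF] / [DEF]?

1/7

[DEF] = ½·((-6)·(-5−(-3)) + (-2)·(-3−7) + (-8)·(7−(-5))) = ½·(12 + 20 − 96) = -32.
[DGF] = ½·((-6)·(-13/7−(-3)) + (-48/7)·(-3−7) + (-8)·(7−(-13/7))) = ½·(-48/7 + 480/7 − 496/7) = -32/7, so the ratio is (-32/7)/(-32) = 1/7.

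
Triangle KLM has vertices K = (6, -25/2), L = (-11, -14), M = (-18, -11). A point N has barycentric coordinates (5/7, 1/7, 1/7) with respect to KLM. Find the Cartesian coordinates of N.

(1/7, -25/2)

N = (5/7)·K + (1/7)·L + (1/7)·M.
x-coordinate: (5/7)·6 + (1/7)·(-11) + (1/7)·(-18) = 1/7.
y-coordinate: (5/7)·(-25/2) + (1/7)·(-14) + (1/7)·(-11) = -25/2.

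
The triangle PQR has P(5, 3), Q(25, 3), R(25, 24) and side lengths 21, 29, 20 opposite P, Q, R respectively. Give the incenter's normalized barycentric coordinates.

The incenter has barycentric coordinates proportional to the opposite side lengths: (21 : 29 : 20).
Normalizing by 21+29+20 = 70 gives (3/10, 29/70, 2/7).

(3/10, 29/70, 2/7)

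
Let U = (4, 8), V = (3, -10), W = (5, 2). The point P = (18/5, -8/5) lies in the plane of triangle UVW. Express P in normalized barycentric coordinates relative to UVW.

Signed area of the reference triangle: [UVW] = ½·(4·(-10−2) + 3·(2−8) + 5·(8−(-10))) = ½·(-48 − 18 + 90) = 12.
[PVW] = ½·((18/5)·(-10−2) + 3·(2−(-8/5)) + 5·(-8/5−(-10))) = ½·(-216/5 + 54/5 + 42) = 24/5, so the U-coordinate is (24/5)/12 = 2/5.
[UPW] = ½·(4·(-8/5−2) + (18/5)·(2−8) + 5·(8−(-8/5))) = ½·(-72/5 − 108/5 + 48) = 6, so the V-coordinate is 1/2.
[UVP] = ½·(4·(-10−(-8/5)) + 3·(-8/5−8) + (18/5)·(8−(-10))) = ½·(-168/5 − 144/5 + 324/5) = 6/5, so the W-coordinate is 1/10.
Check: 2/5 + 1/2 + 1/10 = 1.

(2/5, 1/2, 1/10)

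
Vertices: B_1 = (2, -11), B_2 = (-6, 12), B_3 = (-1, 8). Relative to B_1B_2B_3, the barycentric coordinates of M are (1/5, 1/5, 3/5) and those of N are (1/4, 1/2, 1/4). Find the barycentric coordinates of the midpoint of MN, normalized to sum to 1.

Since both coordinate triples sum to 1, the midpoint's barycentrics are the componentwise average.
(1/5+1/4)/2 = 9/40; similarly 7/20 and 17/40.

(9/40, 7/20, 17/40)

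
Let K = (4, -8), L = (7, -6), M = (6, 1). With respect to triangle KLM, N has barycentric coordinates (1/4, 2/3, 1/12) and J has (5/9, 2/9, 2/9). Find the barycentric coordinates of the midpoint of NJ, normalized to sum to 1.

Since both coordinate triples sum to 1, the midpoint's barycentrics are the componentwise average.
(1/4+5/9)/2 = 29/72; similarly 4/9 and 11/72.

(29/72, 4/9, 11/72)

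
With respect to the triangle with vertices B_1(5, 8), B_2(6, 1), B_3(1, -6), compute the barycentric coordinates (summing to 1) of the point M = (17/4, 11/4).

(1/2, 1/4, 1/4)

Signed area of the reference triangle: [B_1B_2B_3] = ½·(5·(1−(-6)) + 6·(-6−8) + 1·(8−1)) = ½·(35 − 84 + 7) = -21.
[MB_2B_3] = ½·((17/4)·(1−(-6)) + 6·(-6−(11/4)) + 1·(11/4−1)) = ½·(119/4 − 105/2 + 7/4) = -21/2, so the B_1-coordinate is (-21/2)/(-21) = 1/2.
[B_1MB_3] = ½·(5·(11/4−(-6)) + (17/4)·(-6−8) + 1·(8−(11/4))) = ½·(175/4 − 119/2 + 21/4) = -21/4, so the B_2-coordinate is 1/4.
[B_1B_2M] = ½·(5·(1−(11/4)) + 6·(11/4−8) + (17/4)·(8−1)) = ½·(-35/4 − 63/2 + 119/4) = -21/4, so the B_3-coordinate is 1/4.
Check: 1/2 + 1/4 + 1/4 = 1.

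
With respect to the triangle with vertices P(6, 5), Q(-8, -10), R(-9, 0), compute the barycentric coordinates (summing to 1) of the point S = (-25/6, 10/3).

Signed area of the reference triangle: [PQR] = ½·(6·(-10−0) + (-8)·(0−5) + (-9)·(5−(-10))) = ½·(-60 + 40 − 135) = -155/2.
[SQR] = ½·((-25/6)·(-10−0) + (-8)·(0−(10/3)) + (-9)·(10/3−(-10))) = ½·(125/3 + 80/3 − 120) = -155/6, so the P-coordinate is (-155/6)/(-155/2) = 1/3.
[PSR] = ½·(6·(10/3−0) + (-25/6)·(0−5) + (-9)·(5−(10/3))) = ½·(20 + 125/6 − 15) = 155/12, so the Q-coordinate is -1/6.
[PQS] = ½·(6·(-10−(10/3)) + (-8)·(10/3−5) + (-25/6)·(5−(-10))) = ½·(-80 + 40/3 − 125/2) = -775/12, so the R-coordinate is 5/6.

(1/3, -1/6, 5/6)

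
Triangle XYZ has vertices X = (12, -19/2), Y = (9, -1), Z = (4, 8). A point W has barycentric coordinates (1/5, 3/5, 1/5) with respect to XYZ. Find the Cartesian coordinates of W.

W = (1/5)·X + (3/5)·Y + (1/5)·Z.
x-coordinate: (1/5)·12 + (3/5)·9 + (1/5)·4 = 43/5.
y-coordinate: (1/5)·(-19/2) + (3/5)·(-1) + (1/5)·8 = -9/10.

(43/5, -9/10)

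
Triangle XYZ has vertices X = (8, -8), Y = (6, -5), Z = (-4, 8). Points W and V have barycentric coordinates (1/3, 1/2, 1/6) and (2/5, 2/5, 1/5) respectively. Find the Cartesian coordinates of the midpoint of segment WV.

Barycentric coordinates of the midpoint are the average: (11/30, 9/20, 11/60).
Converting: (11/30)·X + (9/20)·Y + (11/60)·Z = (49/10, -223/60).

(49/10, -223/60)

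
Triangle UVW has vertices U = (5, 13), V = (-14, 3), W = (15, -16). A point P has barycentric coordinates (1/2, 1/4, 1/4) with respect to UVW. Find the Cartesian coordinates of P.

P = (1/2)·U + (1/4)·V + (1/4)·W.
x-coordinate: (1/2)·5 + (1/4)·(-14) + (1/4)·15 = 11/4.
y-coordinate: (1/2)·13 + (1/4)·3 + (1/4)·(-16) = 13/4.

(11/4, 13/4)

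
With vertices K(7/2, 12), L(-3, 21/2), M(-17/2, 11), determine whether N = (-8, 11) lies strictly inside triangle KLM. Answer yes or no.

Barycentric coordinates of N: (1/46, 1/23, 43/46).
The three coordinates are positive, positive, positive; a point is interior exactly when all three are positive.

yes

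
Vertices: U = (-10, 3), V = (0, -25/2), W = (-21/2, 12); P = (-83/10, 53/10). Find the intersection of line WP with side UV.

(-5, -19/4)

Barycentric coordinates of P with respect to UVW: (1/5, 1/5, 3/5).
On side UV the W-coordinate is zero; dropping P's W-weight 3/5 and renormalizing the remaining 1/5 : 1/5 gives weights 1/2, 1/2 on U, V.
Q = (1/2)·(-10, 3) + (1/2)·(0, -25/2) = (-5, -19/4).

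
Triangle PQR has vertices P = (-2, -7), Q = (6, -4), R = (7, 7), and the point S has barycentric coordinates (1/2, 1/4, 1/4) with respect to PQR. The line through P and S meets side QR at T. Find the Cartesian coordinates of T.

Line PS meets QR where the P-coordinate vanishes; zeroing S's P-weight and renormalizing leaves Q, R-weights 1/4 : 1/4 → (1/2, 1/2).
So T = (1/2)·Q + (1/2)·R = (13/2, 3/2).

(13/2, 3/2)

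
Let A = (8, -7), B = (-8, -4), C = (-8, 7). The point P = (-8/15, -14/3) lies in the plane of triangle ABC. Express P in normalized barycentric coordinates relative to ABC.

Signed area of the reference triangle: [ABC] = ½·(8·(-4−7) + (-8)·(7−(-7)) + (-8)·(-7−(-4))) = ½·(-88 − 112 + 24) = -88.
[PBC] = ½·((-8/15)·(-4−7) + (-8)·(7−(-14/3)) + (-8)·(-14/3−(-4))) = ½·(88/15 − 280/3 + 16/3) = -616/15, so the A-coordinate is (-616/15)/(-88) = 7/15.
[APC] = ½·(8·(-14/3−7) + (-8/15)·(7−(-7)) + (-8)·(-7−(-14/3))) = ½·(-280/3 − 112/15 + 56/3) = -616/15, so the B-coordinate is 7/15.
[ABP] = ½·(8·(-4−(-14/3)) + (-8)·(-14/3−(-7)) + (-8/15)·(-7−(-4))) = ½·(16/3 − 56/3 + 8/5) = -88/15, so the C-coordinate is 1/15.
Check: 7/15 + 7/15 + 1/15 = 1.

(7/15, 7/15, 1/15)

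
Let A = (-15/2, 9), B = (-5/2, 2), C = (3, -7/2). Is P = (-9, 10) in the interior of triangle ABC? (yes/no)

Barycentric coordinates of P: (3/4, 3/4, -1/2).
The three coordinates are positive, positive, negative; a point is interior exactly when all three are positive.

no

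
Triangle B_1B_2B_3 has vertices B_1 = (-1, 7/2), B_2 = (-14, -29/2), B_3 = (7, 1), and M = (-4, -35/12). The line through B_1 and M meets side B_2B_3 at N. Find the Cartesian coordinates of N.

Barycentric coordinates of M with respect to B_1B_2B_3: (1/2, 1/3, 1/6).
On side B_2B_3 the B_1-coordinate is zero; dropping M's B_1-weight 1/2 and renormalizing the remaining 1/3 : 1/6 gives weights 2/3, 1/3 on B_2, B_3.
N = (2/3)·(-14, -29/2) + (1/3)·(7, 1) = (-7, -28/3).

(-7, -28/3)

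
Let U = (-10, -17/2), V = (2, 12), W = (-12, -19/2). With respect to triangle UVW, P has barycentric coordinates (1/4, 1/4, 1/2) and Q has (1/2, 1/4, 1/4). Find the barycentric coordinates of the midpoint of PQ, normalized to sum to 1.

Since both coordinate triples sum to 1, the midpoint's barycentrics are the componentwise average.
(1/4+1/2)/2 = 3/8; similarly 1/4 and 3/8.

(3/8, 1/4, 3/8)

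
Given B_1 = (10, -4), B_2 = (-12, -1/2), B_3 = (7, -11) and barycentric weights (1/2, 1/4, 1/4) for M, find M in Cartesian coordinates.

(15/4, -39/8)

M = (1/2)·B_1 + (1/4)·B_2 + (1/4)·B_3.
x-coordinate: (1/2)·10 + (1/4)·(-12) + (1/4)·7 = 15/4.
y-coordinate: (1/2)·(-4) + (1/4)·(-1/2) + (1/4)·(-11) = -39/8.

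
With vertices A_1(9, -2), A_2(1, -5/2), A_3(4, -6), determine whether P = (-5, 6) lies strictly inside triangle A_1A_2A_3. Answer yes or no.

Barycentric coordinates of P: (9/59, 192/59, -142/59).
The three coordinates are positive, positive, negative; a point is interior exactly when all three are positive.

no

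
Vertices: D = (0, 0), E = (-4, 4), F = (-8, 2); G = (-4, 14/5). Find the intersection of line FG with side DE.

(-3, 3)

Barycentric coordinates of G with respect to DEF: (1/5, 3/5, 1/5).
On side DE the F-coordinate is zero; dropping G's F-weight 1/5 and renormalizing the remaining 1/5 : 3/5 gives weights 1/4, 3/4 on D, E.
H = (1/4)·(0, 0) + (3/4)·(-4, 4) = (-3, 3).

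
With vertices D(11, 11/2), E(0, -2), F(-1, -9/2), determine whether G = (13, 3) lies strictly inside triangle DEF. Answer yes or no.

no

Barycentric coordinates of G: (11/8, -5/2, 17/8).
The three coordinates are positive, negative, positive; a point is interior exactly when all three are positive.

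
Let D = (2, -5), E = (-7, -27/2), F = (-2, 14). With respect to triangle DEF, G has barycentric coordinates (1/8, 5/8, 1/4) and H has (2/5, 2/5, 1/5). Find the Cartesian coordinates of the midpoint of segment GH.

(-281/80, -813/160)

Barycentric coordinates of the midpoint are the average: (21/80, 41/80, 9/40).
Converting: (21/80)·D + (41/80)·E + (9/40)·F = (-281/80, -813/160).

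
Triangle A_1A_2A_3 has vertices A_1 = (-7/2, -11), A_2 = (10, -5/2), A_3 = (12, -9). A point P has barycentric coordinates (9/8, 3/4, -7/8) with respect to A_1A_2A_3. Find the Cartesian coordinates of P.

(-111/16, -51/8)

P = (9/8)·A_1 + (3/4)·A_2 + (-7/8)·A_3.
x-coordinate: (9/8)·(-7/2) + (3/4)·10 + (-7/8)·12 = -111/16.
y-coordinate: (9/8)·(-11) + (3/4)·(-5/2) + (-7/8)·(-9) = -51/8.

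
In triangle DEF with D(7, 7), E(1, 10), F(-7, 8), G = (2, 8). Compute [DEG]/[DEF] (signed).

1/4

[DEF] = ½·(7·(10−8) + 1·(8−7) + (-7)·(7−10)) = ½·(14 + 1 + 21) = 18.
[DEG] = ½·(7·(10−8) + 1·(8−7) + 2·(7−10)) = ½·(14 + 1 − 6) = 9/2, so the ratio is (9/2)/18 = 1/4.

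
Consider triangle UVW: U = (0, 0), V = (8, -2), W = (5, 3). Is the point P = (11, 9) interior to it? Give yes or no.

Barycentric coordinates of P: (-24/17, -6/17, 47/17).
The three coordinates are negative, negative, positive; a point is interior exactly when all three are positive.

no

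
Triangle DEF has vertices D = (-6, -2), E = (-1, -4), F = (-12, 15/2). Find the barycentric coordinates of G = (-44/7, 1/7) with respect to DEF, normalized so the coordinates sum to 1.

(3/7, 2/7, 2/7)

Signed area of the reference triangle: [DEF] = ½·((-6)·(-4−(15/2)) + (-1)·(15/2−(-2)) + (-12)·(-2−(-4))) = ½·(69 − 19/2 − 24) = 71/4.
[GEF] = ½·((-44/7)·(-4−(15/2)) + (-1)·(15/2−(1/7)) + (-12)·(1/7−(-4))) = ½·(506/7 − 103/14 − 348/7) = 213/28, so the D-coordinate is (213/28)/(71/4) = 3/7.
[DGF] = ½·((-6)·(1/7−(15/2)) + (-44/7)·(15/2−(-2)) + (-12)·(-2−(1/7))) = ½·(309/7 − 418/7 + 180/7) = 71/14, so the E-coordinate is 2/7.
[DEG] = ½·((-6)·(-4−(1/7)) + (-1)·(1/7−(-2)) + (-44/7)·(-2−(-4))) = ½·(174/7 − 15/7 − 88/7) = 71/14, so the F-coordinate is 2/7.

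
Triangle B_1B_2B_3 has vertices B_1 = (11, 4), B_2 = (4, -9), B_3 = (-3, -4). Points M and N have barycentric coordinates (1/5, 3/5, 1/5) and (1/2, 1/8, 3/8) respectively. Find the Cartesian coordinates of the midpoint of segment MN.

Barycentric coordinates of the midpoint are the average: (7/20, 29/80, 23/80).
Converting: (7/20)·B_1 + (29/80)·B_2 + (23/80)·B_3 = (71/16, -241/80).

(71/16, -241/80)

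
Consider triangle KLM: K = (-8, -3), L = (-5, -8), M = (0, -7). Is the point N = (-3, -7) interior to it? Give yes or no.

Barycentric coordinates of N: (3/28, 3/7, 13/28).
The three coordinates are positive, positive, positive; a point is interior exactly when all three are positive.

yes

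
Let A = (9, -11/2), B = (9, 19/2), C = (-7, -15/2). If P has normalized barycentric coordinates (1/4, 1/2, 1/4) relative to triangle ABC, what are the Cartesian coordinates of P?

P = (1/4)·A + (1/2)·B + (1/4)·C.
x-coordinate: (1/4)·9 + (1/2)·9 + (1/4)·(-7) = 5.
y-coordinate: (1/4)·(-11/2) + (1/2)·(19/2) + (1/4)·(-15/2) = 3/2.

(5, 3/2)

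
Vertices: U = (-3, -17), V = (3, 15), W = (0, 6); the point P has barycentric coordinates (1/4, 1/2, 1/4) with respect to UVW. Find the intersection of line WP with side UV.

Line WP meets UV where the W-coordinate vanishes; zeroing P's W-weight and renormalizing leaves U, V-weights 1/4 : 1/2 → (1/3, 2/3).
So Q = (1/3)·U + (2/3)·V = (1, 13/3).

(1, 13/3)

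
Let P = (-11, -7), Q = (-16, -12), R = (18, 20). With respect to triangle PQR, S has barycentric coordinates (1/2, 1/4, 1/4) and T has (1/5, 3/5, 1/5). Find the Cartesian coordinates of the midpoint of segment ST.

Barycentric coordinates of the midpoint are the average: (7/20, 17/40, 9/40).
Converting: (7/20)·P + (17/40)·Q + (9/40)·R = (-33/5, -61/20).

(-33/5, -61/20)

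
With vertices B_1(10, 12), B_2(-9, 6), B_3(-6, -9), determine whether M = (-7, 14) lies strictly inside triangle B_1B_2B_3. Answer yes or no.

Barycentric coordinates of M: (18/101, 389/303, -140/303).
The three coordinates are positive, positive, negative; a point is interior exactly when all three are positive.

no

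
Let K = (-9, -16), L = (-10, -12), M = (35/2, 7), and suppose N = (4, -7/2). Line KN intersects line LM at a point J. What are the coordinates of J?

Barycentric coordinates of N with respect to KLM: (1/4, 1/4, 1/2).
On side LM the K-coordinate is zero; dropping N's K-weight 1/4 and renormalizing the remaining 1/4 : 1/2 gives weights 1/3, 2/3 on L, M.
J = (1/3)·(-10, -12) + (2/3)·(35/2, 7) = (25/3, 2/3).

(25/3, 2/3)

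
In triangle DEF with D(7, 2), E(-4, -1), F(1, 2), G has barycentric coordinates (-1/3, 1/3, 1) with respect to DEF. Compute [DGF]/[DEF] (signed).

1/3

The signed ratio [DGF]/[DEF] equals the barycentric coordinate of G at vertex E, which is 1/3.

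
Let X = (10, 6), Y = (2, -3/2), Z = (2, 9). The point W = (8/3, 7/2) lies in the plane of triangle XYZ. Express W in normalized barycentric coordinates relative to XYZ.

(1/12, 1/2, 5/12)

Signed area of the reference triangle: [XYZ] = ½·(10·(-3/2−9) + 2·(9−6) + 2·(6−(-3/2))) = ½·(-105 + 6 + 15) = -42.
[WYZ] = ½·((8/3)·(-3/2−9) + 2·(9−(7/2)) + 2·(7/2−(-3/2))) = ½·(-28 + 11 + 10) = -7/2, so the X-coordinate is (-7/2)/(-42) = 1/12.
[XWZ] = ½·(10·(7/2−9) + (8/3)·(9−6) + 2·(6−(7/2))) = ½·(-55 + 8 + 5) = -21, so the Y-coordinate is 1/2.
[XYW] = ½·(10·(-3/2−(7/2)) + 2·(7/2−6) + (8/3)·(6−(-3/2))) = ½·(-50 − 5 + 20) = -35/2, so the Z-coordinate is 5/12.
Check: 1/12 + 1/2 + 5/12 = 1.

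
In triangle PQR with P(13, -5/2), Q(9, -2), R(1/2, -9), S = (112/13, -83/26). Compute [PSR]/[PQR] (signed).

8/13

[PQR] = ½·(13·(-2−(-9)) + 9·(-9−(-5/2)) + (1/2)·(-5/2−(-2))) = ½·(91 − 117/2 − 1/4) = 129/8.
[PSR] = ½·(13·(-83/26−(-9)) + (112/13)·(-9−(-5/2)) + (1/2)·(-5/2−(-83/26))) = ½·(151/2 − 56 + 9/26) = 129/13, so the ratio is (129/13)/(129/8) = 8/13.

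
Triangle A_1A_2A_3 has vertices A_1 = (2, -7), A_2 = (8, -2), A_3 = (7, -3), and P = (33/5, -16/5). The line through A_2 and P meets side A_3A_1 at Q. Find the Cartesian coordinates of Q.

(9/2, -5)

Barycentric coordinates of P with respect to A_1A_2A_3: (1/5, 3/5, 1/5).
On side A_3A_1 the A_2-coordinate is zero; dropping P's A_2-weight 3/5 and renormalizing the remaining 1/5 : 1/5 gives weights 1/2, 1/2 on A_3, A_1.
Q = (1/2)·(7, -3) + (1/2)·(2, -7) = (9/2, -5).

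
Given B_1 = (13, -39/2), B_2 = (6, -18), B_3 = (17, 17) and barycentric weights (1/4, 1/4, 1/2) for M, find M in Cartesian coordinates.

(53/4, -7/8)

M = (1/4)·B_1 + (1/4)·B_2 + (1/2)·B_3.
x-coordinate: (1/4)·13 + (1/4)·6 + (1/2)·17 = 53/4.
y-coordinate: (1/4)·(-39/2) + (1/4)·(-18) + (1/2)·17 = -7/8.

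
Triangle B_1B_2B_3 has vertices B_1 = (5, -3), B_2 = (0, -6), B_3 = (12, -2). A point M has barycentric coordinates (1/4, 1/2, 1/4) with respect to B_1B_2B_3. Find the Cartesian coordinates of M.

M = (1/4)·B_1 + (1/2)·B_2 + (1/4)·B_3.
x-coordinate: (1/4)·5 + (1/2)·0 + (1/4)·12 = 17/4.
y-coordinate: (1/4)·(-3) + (1/2)·(-6) + (1/4)·(-2) = -17/4.

(17/4, -17/4)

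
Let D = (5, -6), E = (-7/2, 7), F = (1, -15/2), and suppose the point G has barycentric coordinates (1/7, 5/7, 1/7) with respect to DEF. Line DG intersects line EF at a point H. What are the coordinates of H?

Line DG meets EF where the D-coordinate vanishes; zeroing G's D-weight and renormalizing leaves E, F-weights 5/7 : 1/7 → (5/6, 1/6).
So H = (5/6)·E + (1/6)·F = (-11/4, 55/12).

(-11/4, 55/12)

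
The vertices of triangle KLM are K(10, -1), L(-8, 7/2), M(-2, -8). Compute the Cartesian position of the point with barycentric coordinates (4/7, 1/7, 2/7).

N = (4/7)·K + (1/7)·L + (2/7)·M.
x-coordinate: (4/7)·10 + (1/7)·(-8) + (2/7)·(-2) = 4.
y-coordinate: (4/7)·(-1) + (1/7)·(7/2) + (2/7)·(-8) = -33/14.

(4, -33/14)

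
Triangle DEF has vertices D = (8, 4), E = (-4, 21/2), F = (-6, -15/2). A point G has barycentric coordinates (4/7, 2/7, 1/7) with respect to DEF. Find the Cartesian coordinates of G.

G = (4/7)·D + (2/7)·E + (1/7)·F.
x-coordinate: (4/7)·8 + (2/7)·(-4) + (1/7)·(-6) = 18/7.
y-coordinate: (4/7)·4 + (2/7)·(21/2) + (1/7)·(-15/2) = 59/14.

(18/7, 59/14)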